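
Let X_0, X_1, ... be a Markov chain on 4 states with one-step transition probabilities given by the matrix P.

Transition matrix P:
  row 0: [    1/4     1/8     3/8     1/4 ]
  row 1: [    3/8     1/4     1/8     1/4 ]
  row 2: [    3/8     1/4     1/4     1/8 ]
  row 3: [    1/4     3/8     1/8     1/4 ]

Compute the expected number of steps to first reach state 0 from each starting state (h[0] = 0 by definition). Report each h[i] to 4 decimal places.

First-step conditioning: h[0] = 0; for i ≠ 0, h[i] = 1 + Σ_k P[i][k]·h[k].
  h[1] = 1 + 1/4·h[1] + 1/8·h[2] + 1/4·h[3]
  h[2] = 1 + 1/4·h[1] + 1/4·h[2] + 1/8·h[3]
  h[3] = 1 + 3/8·h[1] + 1/8·h[2] + 1/4·h[3]
Solving the 3×3 linear system over states ≠ 0 gives exactly h = [0, 448/155, 88/31, 504/155] (h[0] = 0 is the target).

h = [0.0000, 2.8903, 2.8387, 3.2516]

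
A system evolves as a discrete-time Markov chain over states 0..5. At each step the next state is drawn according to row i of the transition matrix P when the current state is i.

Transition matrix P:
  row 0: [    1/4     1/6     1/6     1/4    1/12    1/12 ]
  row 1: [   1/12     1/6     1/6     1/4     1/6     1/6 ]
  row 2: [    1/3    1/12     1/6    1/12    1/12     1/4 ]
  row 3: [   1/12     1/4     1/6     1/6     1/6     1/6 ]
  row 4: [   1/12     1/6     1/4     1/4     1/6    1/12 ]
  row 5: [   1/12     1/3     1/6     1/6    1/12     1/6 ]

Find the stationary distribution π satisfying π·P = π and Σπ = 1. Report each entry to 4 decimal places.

Balance equations π_j = Σ_i π_i·P[i][j]:
  π_0 = 1/4·π_0 + 1/12·π_1 + 1/3·π_2 + 1/12·π_3 + 1/12·π_4 + 1/12·π_5
  π_1 = 1/6·π_0 + 1/6·π_1 + 1/12·π_2 + 1/4·π_3 + 1/6·π_4 + 1/3·π_5
  π_2 = 1/6·π_0 + 1/6·π_1 + 1/6·π_2 + 1/6·π_3 + 1/4·π_4 + 1/6·π_5
  π_3 = 1/4·π_0 + 1/4·π_1 + 1/12·π_2 + 1/6·π_3 + 1/4·π_4 + 1/6·π_5
  π_4 = 1/12·π_0 + 1/6·π_1 + 1/12·π_2 + 1/6·π_3 + 1/6·π_4 + 1/12·π_5
  normalize: π_0 + π_1 + π_2 + π_3 + π_4 + π_5 = 1
Solving the linear system gives exactly π = [2653/17323, 43736/225199, 3069/17323, 43091/225199, 2182/17323, 2740/17323].

π = [0.1531, 0.1942, 0.1772, 0.1913, 0.1260, 0.1582]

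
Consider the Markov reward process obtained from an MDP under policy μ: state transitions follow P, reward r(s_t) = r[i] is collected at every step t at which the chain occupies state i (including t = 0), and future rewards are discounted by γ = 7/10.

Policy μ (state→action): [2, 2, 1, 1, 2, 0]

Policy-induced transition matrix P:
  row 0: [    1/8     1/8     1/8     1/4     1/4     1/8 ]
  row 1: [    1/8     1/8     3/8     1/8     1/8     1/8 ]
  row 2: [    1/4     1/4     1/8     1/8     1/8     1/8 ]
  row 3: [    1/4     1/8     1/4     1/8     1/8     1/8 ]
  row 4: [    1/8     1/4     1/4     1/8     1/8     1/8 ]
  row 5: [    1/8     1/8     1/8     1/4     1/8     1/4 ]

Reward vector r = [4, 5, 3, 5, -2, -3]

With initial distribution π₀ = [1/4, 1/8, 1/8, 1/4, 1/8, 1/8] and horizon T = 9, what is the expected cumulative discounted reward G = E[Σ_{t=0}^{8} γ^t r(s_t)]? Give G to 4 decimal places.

G = 7.5391

t=0: π = [0.2500, 0.1250, 0.1250, 0.2500, 0.1250, 0.1250], E[r] = 2.6250, γ^t·E[r] = 2.625000, running G = 2.625000
t=1: π = [0.1719, 0.1563, 0.2031, 0.1719, 0.1563, 0.1406], E[r] = 2.2031, γ^t·E[r] = 1.542188, running G = 4.167188
t=2: π = [0.1719, 0.1699, 0.2051, 0.1641, 0.1465, 0.1426], E[r] = 2.2520, γ^t·E[r] = 1.103457, running G = 5.270645
t=3: π = [0.1711, 0.1689, 0.2063, 0.1643, 0.1465, 0.1428], E[r] = 2.2483, γ^t·E[r] = 0.771164, running G = 6.041808
t=4: π = [0.1713, 0.1691, 0.2061, 0.1642, 0.1464, 0.1429], E[r] = 2.2489, γ^t·E[r] = 0.539969, running G = 6.581777
t=5: π = [0.1713, 0.1691, 0.2061, 0.1643, 0.1464, 0.1429], E[r] = 2.2487, γ^t·E[r] = 0.377945, running G = 6.959722
t=6: π = [0.1713, 0.1691, 0.2061, 0.1643, 0.1464, 0.1429], E[r] = 2.2488, γ^t·E[r] = 0.264565, running G = 7.224287
t=7: π = [0.1713, 0.1691, 0.2061, 0.1643, 0.1464, 0.1429], E[r] = 2.2488, γ^t·E[r] = 0.185195, running G = 7.409482
t=8: π = [0.1713, 0.1691, 0.2061, 0.1643, 0.1464, 0.1429], E[r] = 2.2488, γ^t·E[r] = 0.129637, running G = 7.539119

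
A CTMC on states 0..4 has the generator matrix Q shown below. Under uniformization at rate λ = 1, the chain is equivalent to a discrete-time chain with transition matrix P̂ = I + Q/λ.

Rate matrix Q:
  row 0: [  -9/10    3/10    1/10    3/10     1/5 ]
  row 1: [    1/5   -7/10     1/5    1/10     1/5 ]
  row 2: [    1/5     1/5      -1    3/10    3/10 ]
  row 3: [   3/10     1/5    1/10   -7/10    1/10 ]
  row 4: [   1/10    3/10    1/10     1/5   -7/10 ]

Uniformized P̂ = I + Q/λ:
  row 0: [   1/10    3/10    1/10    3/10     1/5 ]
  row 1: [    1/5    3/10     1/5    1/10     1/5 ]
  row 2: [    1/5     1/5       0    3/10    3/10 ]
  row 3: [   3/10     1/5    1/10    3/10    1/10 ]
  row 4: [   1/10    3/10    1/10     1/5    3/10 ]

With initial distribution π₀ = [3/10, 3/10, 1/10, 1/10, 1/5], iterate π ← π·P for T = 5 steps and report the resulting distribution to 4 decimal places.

π = [0.1832, 0.2659, 0.1151, 0.2258, 0.2099]

t=0: π = [0.3000, 0.3000, 0.1000, 0.1000, 0.2000]
t=1: π = [0.1600, 0.2800, 0.1200, 0.2200, 0.2200]
t=2: π = [0.1840, 0.2660, 0.1160, 0.2220, 0.2120]
t=3: π = [0.1826, 0.2662, 0.1150, 0.2256, 0.2106]
t=4: π = [0.1832, 0.2659, 0.1151, 0.2257, 0.2100]
t=5: π = [0.1832, 0.2659, 0.1151, 0.2258, 0.2099]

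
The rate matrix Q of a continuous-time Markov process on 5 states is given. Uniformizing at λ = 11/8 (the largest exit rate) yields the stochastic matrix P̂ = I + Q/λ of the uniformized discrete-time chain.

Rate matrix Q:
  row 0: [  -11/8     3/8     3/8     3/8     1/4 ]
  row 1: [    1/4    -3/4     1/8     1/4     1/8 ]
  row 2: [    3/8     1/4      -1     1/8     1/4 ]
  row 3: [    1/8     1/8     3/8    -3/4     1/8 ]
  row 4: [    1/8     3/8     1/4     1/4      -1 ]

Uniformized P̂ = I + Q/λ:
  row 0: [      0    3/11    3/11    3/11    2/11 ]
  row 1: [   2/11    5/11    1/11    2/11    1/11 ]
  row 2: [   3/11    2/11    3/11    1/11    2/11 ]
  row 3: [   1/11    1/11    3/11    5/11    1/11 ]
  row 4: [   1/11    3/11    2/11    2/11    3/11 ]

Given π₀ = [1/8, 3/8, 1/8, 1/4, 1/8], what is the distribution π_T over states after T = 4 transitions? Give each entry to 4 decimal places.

t=0: π = [0.1250, 0.3750, 0.1250, 0.2500, 0.1250]
t=1: π = [0.1364, 0.2841, 0.1932, 0.2500, 0.1364]
t=2: π = [0.1395, 0.2614, 0.2087, 0.2448, 0.1457]
t=3: π = [0.1399, 0.2568, 0.2120, 0.2423, 0.1490]
t=4: π = [0.1401, 0.2561, 0.2125, 0.2414, 0.1500]

π = [0.1401, 0.2561, 0.2125, 0.2414, 0.1500]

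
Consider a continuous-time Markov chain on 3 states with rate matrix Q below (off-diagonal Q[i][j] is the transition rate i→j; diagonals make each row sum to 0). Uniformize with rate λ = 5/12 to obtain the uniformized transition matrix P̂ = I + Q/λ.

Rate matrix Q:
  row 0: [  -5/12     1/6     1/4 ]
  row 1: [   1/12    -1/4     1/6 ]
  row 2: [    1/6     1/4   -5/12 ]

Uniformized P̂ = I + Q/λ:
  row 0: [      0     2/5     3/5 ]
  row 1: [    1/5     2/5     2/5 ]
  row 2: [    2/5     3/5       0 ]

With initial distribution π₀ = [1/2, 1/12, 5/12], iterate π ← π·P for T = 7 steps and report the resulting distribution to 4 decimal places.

π = [0.2192, 0.4632, 0.3176]

t=0: π = [0.5000, 0.0833, 0.4167]
t=1: π = [0.1833, 0.4833, 0.3333]
t=2: π = [0.2300, 0.4667, 0.3033]
t=3: π = [0.2147, 0.4607, 0.3247]
t=4: π = [0.2220, 0.4649, 0.3131]
t=5: π = [0.2182, 0.4626, 0.3192]
t=6: π = [0.2202, 0.4638, 0.3160]
t=7: π = [0.2192, 0.4632, 0.3176]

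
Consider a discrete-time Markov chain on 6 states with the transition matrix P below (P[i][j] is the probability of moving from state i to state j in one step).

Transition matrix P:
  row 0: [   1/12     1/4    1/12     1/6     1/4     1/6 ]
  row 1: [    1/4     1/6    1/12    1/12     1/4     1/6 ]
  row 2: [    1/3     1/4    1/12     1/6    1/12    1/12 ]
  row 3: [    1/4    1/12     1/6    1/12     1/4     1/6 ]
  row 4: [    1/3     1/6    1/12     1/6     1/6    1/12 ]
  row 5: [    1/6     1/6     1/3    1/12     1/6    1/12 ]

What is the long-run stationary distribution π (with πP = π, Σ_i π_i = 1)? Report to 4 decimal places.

Balance equations π_j = Σ_i π_i·P[i][j]:
  π_0 = 1/12·π_0 + 1/4·π_1 + 1/3·π_2 + 1/4·π_3 + 1/3·π_4 + 1/6·π_5
  π_1 = 1/4·π_0 + 1/6·π_1 + 1/4·π_2 + 1/12·π_3 + 1/6·π_4 + 1/6·π_5
  π_2 = 1/12·π_0 + 1/12·π_1 + 1/12·π_2 + 1/6·π_3 + 1/12·π_4 + 1/3·π_5
  π_3 = 1/6·π_0 + 1/12·π_1 + 1/6·π_2 + 1/12·π_3 + 1/6·π_4 + 1/12·π_5
  π_4 = 1/4·π_0 + 1/4·π_1 + 1/12·π_2 + 1/4·π_3 + 1/6·π_4 + 1/6·π_5
  normalize: π_0 + π_1 + π_2 + π_3 + π_4 + π_5 = 1
Solving the linear system gives exactly π = [78167/342076, 31715/171038, 1543/12217, 44363/342076, 68909/342076, 44003/342076].

π = [0.2285, 0.1854, 0.1263, 0.1297, 0.2014, 0.1286]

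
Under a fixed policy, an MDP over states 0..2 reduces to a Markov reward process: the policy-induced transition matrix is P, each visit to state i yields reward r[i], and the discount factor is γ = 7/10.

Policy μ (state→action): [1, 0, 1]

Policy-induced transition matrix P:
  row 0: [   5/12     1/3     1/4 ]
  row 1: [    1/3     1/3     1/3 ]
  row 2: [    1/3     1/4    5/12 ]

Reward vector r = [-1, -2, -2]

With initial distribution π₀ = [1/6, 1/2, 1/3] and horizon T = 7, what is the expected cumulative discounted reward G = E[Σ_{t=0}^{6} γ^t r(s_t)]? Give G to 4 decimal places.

t=0: π = [0.1667, 0.5000, 0.3333], E[r] = -1.8333, γ^t·E[r] = -1.833333, running G = -1.833333
t=1: π = [0.3472, 0.3056, 0.3472], E[r] = -1.6528, γ^t·E[r] = -1.156944, running G = -2.990278
t=2: π = [0.3623, 0.3044, 0.3333], E[r] = -1.6377, γ^t·E[r] = -0.802488, running G = -3.792766
t=3: π = [0.3635, 0.3056, 0.3309], E[r] = -1.6365, γ^t·E[r] = -0.561312, running G = -4.354078
t=4: π = [0.3636, 0.3058, 0.3306], E[r] = -1.6364, γ^t·E[r] = -0.392893, running G = -4.746971
t=5: π = [0.3636, 0.3058, 0.3306], E[r] = -1.6364, γ^t·E[r] = -0.275024, running G = -5.021995
t=6: π = [0.3636, 0.3058, 0.3306], E[r] = -1.6364, γ^t·E[r] = -0.192517, running G = -5.214512

G = -5.2145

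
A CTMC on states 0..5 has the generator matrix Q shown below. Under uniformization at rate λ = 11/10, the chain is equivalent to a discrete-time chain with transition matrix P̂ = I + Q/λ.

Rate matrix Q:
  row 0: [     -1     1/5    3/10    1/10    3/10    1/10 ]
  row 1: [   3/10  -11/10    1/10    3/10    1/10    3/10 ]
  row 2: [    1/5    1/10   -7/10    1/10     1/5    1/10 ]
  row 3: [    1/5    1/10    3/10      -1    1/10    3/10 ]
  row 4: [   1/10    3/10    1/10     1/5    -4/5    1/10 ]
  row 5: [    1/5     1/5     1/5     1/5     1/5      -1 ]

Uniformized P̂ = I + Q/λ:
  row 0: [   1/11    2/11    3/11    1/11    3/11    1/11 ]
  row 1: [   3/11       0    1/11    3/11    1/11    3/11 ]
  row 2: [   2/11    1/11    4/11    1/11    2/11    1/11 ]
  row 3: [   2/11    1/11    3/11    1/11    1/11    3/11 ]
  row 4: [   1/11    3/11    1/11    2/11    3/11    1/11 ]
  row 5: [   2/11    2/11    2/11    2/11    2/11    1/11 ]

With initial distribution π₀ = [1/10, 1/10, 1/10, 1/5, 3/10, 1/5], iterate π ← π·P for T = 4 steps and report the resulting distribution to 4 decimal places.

π = [0.1628, 0.1400, 0.2201, 0.1465, 0.1876, 0.1430]

t=0: π = [0.1000, 0.1000, 0.1000, 0.2000, 0.3000, 0.2000]
t=1: π = [0.1545, 0.1636, 0.1909, 0.1545, 0.1909, 0.1455]
t=2: π = [0.1653, 0.1380, 0.2124, 0.1512, 0.1843, 0.1488]
t=3: π = [0.1626, 0.1404, 0.2199, 0.1463, 0.1873, 0.1435]
t=4: π = [0.1628, 0.1400, 0.2201, 0.1465, 0.1876, 0.1430]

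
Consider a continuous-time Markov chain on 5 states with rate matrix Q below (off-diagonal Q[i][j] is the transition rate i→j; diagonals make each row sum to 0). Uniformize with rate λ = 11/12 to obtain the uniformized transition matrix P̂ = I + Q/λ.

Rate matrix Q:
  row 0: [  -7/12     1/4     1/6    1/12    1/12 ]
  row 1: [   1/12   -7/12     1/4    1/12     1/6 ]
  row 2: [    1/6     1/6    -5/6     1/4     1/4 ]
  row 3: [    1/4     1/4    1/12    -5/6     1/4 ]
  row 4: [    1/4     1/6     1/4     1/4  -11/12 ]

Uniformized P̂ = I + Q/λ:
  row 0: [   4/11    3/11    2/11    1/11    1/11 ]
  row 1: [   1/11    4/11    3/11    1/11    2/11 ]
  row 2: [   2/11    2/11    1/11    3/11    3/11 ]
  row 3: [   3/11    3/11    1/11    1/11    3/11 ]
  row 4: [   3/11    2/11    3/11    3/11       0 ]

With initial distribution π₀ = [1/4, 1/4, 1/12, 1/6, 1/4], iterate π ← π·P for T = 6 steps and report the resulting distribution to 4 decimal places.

t=0: π = [0.2500, 0.2500, 0.0833, 0.1667, 0.2500]
t=1: π = [0.2424, 0.2652, 0.2045, 0.1515, 0.1364]
t=2: π = [0.2280, 0.2658, 0.1860, 0.1529, 0.1674]
t=3: π = [0.2282, 0.2648, 0.1904, 0.1551, 0.1615]
t=4: π = [0.2280, 0.2648, 0.1892, 0.1549, 0.1631]
t=5: π = [0.2281, 0.2648, 0.1894, 0.1550, 0.1627]
t=6: π = [0.2281, 0.2648, 0.1894, 0.1549, 0.1628]

π = [0.2281, 0.2648, 0.1894, 0.1549, 0.1628]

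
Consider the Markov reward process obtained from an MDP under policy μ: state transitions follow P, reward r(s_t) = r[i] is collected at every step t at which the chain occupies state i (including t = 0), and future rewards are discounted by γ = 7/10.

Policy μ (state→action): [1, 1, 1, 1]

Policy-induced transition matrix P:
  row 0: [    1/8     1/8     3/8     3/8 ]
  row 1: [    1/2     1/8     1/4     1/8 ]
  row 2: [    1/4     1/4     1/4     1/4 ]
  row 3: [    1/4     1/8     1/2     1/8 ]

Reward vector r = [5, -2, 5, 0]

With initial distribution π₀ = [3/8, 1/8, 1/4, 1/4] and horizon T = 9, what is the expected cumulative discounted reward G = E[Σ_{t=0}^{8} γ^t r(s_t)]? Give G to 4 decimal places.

t=0: π = [0.3750, 0.1250, 0.2500, 0.2500], E[r] = 2.8750, γ^t·E[r] = 2.875000, running G = 2.875000
t=1: π = [0.2344, 0.1563, 0.3594, 0.2500], E[r] = 2.6563, γ^t·E[r] = 1.859375, running G = 4.734375
t=2: π = [0.2598, 0.1699, 0.3418, 0.2285], E[r] = 2.6680, γ^t·E[r] = 1.307305, running G = 6.041680
t=3: π = [0.2600, 0.1677, 0.3396, 0.2327], E[r] = 2.6626, γ^t·E[r] = 0.913271, running G = 6.954951
t=4: π = [0.2594, 0.1674, 0.3407, 0.2325], E[r] = 2.6656, γ^t·E[r] = 0.640008, running G = 7.594958
t=5: π = [0.2594, 0.1676, 0.3405, 0.2324], E[r] = 2.6647, γ^t·E[r] = 0.447858, running G = 8.042816
t=6: π = [0.2595, 0.1676, 0.3405, 0.2324], E[r] = 2.6649, γ^t·E[r] = 0.313522, running G = 8.356339
t=7: π = [0.2595, 0.1676, 0.3405, 0.2324], E[r] = 2.6649, γ^t·E[r] = 0.219462, running G = 8.575801
t=8: π = [0.2595, 0.1676, 0.3405, 0.2324], E[r] = 2.6649, γ^t·E[r] = 0.153624, running G = 8.729425

G = 8.7294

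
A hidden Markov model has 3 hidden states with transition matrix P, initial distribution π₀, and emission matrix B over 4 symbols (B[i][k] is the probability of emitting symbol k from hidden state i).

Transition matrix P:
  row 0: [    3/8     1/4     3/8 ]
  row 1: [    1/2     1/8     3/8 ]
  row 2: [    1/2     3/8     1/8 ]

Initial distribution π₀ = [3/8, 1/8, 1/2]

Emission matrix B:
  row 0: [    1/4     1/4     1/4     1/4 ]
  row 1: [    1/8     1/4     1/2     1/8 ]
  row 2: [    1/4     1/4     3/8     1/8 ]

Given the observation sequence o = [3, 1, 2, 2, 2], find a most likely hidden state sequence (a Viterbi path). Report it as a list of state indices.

path = [0, 2, 1, 2, 1]

t=0: δ = [9.375e-02, 1.562e-02, 6.250e-02]  (obs o_0=3)
t=1: δ = [8.789e-03, 5.859e-03, 8.789e-03]  ψ = [0, 0, 0]  (obs o_1=1)
t=2: δ = [1.099e-03, 1.648e-03, 1.236e-03]  ψ = [2, 2, 0]  (obs o_2=2)
t=3: δ = [2.060e-04, 2.317e-04, 2.317e-04]  ψ = [1, 2, 1]  (obs o_3=2)
t=4: δ = [2.897e-05, 4.345e-05, 3.259e-05]  ψ = [1, 2, 1]  (obs o_4=2)
backtrack: best end state = 1; path = [0, 2, 1, 2, 1]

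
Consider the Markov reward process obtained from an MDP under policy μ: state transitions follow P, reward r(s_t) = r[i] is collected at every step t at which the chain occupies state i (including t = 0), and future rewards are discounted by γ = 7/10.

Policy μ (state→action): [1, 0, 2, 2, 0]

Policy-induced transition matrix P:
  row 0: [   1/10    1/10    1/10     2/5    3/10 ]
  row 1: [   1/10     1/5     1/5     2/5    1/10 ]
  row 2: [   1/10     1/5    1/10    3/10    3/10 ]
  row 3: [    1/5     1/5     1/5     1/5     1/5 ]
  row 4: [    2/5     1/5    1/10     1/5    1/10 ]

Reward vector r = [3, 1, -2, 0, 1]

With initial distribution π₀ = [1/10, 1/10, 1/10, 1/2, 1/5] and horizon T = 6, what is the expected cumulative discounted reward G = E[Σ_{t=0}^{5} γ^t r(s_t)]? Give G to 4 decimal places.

t=0: π = [0.1000, 0.1000, 0.1000, 0.5000, 0.2000], E[r] = 0.4000, γ^t·E[r] = 0.400000, running G = 0.400000
t=1: π = [0.2100, 0.1900, 0.1600, 0.2500, 0.1900], E[r] = 0.6900, γ^t·E[r] = 0.483000, running G = 0.883000
t=2: π = [0.1820, 0.1790, 0.1440, 0.2960, 0.1990], E[r] = 0.6360, γ^t·E[r] = 0.311640, running G = 1.194640
t=3: π = [0.1893, 0.1818, 0.1475, 0.2866, 0.1948], E[r] = 0.6495, γ^t·E[r] = 0.222779, running G = 1.417419
t=4: π = [0.1871, 0.1811, 0.1468, 0.2890, 0.1960], E[r] = 0.6447, γ^t·E[r] = 0.154795, running G = 1.572213
t=5: π = [0.1877, 0.1813, 0.1470, 0.2883, 0.1957], E[r] = 0.6461, γ^t·E[r] = 0.108586, running G = 1.680799

G = 1.6808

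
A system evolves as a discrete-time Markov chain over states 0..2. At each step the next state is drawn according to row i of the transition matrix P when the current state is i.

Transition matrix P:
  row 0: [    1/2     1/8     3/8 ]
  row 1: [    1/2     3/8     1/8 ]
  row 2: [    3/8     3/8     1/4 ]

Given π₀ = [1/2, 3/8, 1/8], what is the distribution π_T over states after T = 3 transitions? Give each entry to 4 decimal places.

π = [0.4651, 0.2583, 0.2766]

t=0: π = [0.5000, 0.3750, 0.1250]
t=1: π = [0.4844, 0.2500, 0.2656]
t=2: π = [0.4668, 0.2539, 0.2793]
t=3: π = [0.4651, 0.2583, 0.2766]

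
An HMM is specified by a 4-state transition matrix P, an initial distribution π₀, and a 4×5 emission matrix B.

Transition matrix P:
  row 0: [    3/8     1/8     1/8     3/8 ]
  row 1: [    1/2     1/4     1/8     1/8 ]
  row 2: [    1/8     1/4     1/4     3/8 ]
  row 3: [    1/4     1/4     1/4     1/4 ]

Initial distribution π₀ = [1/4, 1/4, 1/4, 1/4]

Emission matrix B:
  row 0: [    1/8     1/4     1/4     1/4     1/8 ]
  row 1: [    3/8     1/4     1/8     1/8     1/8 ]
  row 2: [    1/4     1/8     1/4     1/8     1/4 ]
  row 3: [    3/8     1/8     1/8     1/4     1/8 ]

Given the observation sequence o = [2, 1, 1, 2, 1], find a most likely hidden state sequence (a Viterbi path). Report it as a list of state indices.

path = [0, 0, 0, 0, 0]

t=0: δ = [6.250e-02, 3.125e-02, 6.250e-02, 3.125e-02]  (obs o_0=2)
t=1: δ = [5.859e-03, 3.906e-03, 1.953e-03, 2.930e-03]  ψ = [0, 2, 2, 0]  (obs o_1=1)
t=2: δ = [5.493e-04, 2.441e-04, 9.155e-05, 2.747e-04]  ψ = [0, 1, 0, 0]  (obs o_2=1)
t=3: δ = [5.150e-05, 8.583e-06, 1.717e-05, 2.575e-05]  ψ = [0, 0, 0, 0]  (obs o_3=2)
t=4: δ = [4.828e-06, 1.609e-06, 8.047e-07, 2.414e-06]  ψ = [0, 0, 0, 0]  (obs o_4=1)
backtrack: best end state = 0; path = [0, 0, 0, 0, 0]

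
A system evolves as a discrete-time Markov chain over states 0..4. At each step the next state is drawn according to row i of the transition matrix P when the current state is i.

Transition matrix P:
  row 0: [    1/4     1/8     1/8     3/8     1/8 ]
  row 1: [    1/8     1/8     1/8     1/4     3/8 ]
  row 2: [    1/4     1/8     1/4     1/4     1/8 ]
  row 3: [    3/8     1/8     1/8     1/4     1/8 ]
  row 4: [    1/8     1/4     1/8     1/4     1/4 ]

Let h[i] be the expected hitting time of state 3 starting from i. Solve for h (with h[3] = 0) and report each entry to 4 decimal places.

First-step conditioning: h[3] = 0; for i ≠ 3, h[i] = 1 + Σ_k P[i][k]·h[k].
  h[0] = 1 + 1/4·h[0] + 1/8·h[1] + 1/8·h[2] + 1/8·h[4]
  h[1] = 1 + 1/8·h[0] + 1/8·h[1] + 1/8·h[2] + 3/8·h[4]
  h[2] = 1 + 1/4·h[0] + 1/8·h[1] + 1/4·h[2] + 1/8·h[4]
  h[4] = 1 + 1/8·h[0] + 1/4·h[1] + 1/8·h[2] + 1/4·h[4]
Solving the 4×4 linear system over states ≠ 3 gives exactly h = [168/53, 196/53, 192/53, 0, 196/53] (h[3] = 0 is the target).

h = [3.1698, 3.6981, 3.6226, 0.0000, 3.6981]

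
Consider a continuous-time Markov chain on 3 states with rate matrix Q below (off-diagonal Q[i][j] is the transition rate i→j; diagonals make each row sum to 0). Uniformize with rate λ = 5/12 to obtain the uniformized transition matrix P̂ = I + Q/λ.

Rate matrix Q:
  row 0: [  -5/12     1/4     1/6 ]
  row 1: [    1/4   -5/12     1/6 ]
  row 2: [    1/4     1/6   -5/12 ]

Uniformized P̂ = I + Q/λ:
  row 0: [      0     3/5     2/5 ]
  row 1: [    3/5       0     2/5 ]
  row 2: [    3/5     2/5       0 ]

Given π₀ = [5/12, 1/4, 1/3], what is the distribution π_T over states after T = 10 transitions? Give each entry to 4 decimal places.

t=0: π = [0.4167, 0.2500, 0.3333]
t=1: π = [0.3500, 0.3833, 0.2667]
t=2: π = [0.3900, 0.3167, 0.2933]
t=3: π = [0.3660, 0.3513, 0.2827]
t=4: π = [0.3804, 0.3327, 0.2869]
t=5: π = [0.3718, 0.3430, 0.2852]
t=6: π = [0.3769, 0.3371, 0.2859]
t=7: π = [0.3738, 0.3405, 0.2856]
t=8: π = [0.3757, 0.3386, 0.2857]
t=9: π = [0.3746, 0.3397, 0.2857]
t=10: π = [0.3753, 0.3390, 0.2857]

π = [0.3753, 0.3390, 0.2857]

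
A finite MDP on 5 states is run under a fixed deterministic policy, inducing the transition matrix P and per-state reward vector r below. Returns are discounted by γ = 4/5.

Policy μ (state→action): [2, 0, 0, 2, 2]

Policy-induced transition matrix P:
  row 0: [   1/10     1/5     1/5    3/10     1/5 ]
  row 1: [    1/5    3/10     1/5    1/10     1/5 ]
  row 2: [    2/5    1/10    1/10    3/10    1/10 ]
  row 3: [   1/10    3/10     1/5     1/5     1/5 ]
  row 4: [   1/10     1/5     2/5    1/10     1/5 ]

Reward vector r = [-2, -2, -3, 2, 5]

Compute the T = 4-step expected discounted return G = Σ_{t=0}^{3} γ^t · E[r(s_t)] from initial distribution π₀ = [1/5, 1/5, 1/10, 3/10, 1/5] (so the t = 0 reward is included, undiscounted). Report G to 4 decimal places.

G = 0.1806

t=0: π = [0.2000, 0.2000, 0.1000, 0.3000, 0.2000], E[r] = 0.5000, γ^t·E[r] = 0.500000, running G = 0.500000
t=1: π = [0.1500, 0.2400, 0.2300, 0.1900, 0.1900], E[r] = -0.1400, γ^t·E[r] = -0.112000, running G = 0.388000
t=2: π = [0.1930, 0.2200, 0.2150, 0.1950, 0.1770], E[r] = -0.1960, γ^t·E[r] = -0.125440, running G = 0.262560
t=3: π = [0.1865, 0.2200, 0.2139, 0.2011, 0.1785], E[r] = -0.1600, γ^t·E[r] = -0.081920, running G = 0.180640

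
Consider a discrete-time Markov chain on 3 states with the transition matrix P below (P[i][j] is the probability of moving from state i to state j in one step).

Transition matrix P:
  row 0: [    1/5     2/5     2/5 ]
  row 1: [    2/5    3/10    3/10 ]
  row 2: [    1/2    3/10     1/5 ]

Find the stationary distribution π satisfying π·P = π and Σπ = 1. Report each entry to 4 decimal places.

Balance equations π_j = Σ_i π_i·P[i][j]:
  π_0 = 1/5·π_0 + 2/5·π_1 + 1/2·π_2
  π_1 = 2/5·π_0 + 3/10·π_1 + 3/10·π_2
  normalize: π_0 + π_1 + π_2 = 1
Solving the linear system gives exactly π = [47/131, 44/131, 40/131].

π = [0.3588, 0.3359, 0.3053]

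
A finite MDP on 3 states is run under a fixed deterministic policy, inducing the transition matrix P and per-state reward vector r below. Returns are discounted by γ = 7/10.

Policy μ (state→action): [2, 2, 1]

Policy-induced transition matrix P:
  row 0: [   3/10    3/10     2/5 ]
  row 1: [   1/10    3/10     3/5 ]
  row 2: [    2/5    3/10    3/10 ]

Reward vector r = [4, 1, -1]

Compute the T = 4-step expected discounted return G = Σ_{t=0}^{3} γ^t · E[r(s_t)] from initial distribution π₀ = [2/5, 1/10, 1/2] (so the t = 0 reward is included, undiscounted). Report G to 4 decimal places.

G = 2.9046

t=0: π = [0.4000, 0.1000, 0.5000], E[r] = 1.2000, γ^t·E[r] = 1.200000, running G = 1.200000
t=1: π = [0.3300, 0.3000, 0.3700], E[r] = 1.2500, γ^t·E[r] = 0.875000, running G = 2.075000
t=2: π = [0.2770, 0.3000, 0.4230], E[r] = 0.9850, γ^t·E[r] = 0.482650, running G = 2.557650
t=3: π = [0.2823, 0.3000, 0.4177], E[r] = 1.0115, γ^t·E[r] = 0.346945, running G = 2.904595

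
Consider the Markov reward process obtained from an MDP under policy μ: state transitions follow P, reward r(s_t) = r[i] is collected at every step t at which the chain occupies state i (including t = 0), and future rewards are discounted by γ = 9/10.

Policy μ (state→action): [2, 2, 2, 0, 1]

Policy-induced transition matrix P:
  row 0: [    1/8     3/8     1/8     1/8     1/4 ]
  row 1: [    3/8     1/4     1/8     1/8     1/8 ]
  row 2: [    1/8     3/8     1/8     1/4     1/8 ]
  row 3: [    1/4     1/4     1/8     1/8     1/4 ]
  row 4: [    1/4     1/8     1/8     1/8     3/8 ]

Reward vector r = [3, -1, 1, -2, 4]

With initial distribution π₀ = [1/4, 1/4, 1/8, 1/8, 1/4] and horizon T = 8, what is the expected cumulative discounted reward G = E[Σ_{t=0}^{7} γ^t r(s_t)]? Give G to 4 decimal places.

t=0: π = [0.2500, 0.2500, 0.1250, 0.1250, 0.2500], E[r] = 1.3750, γ^t·E[r] = 1.375000, running G = 1.375000
t=1: π = [0.2344, 0.2656, 0.1250, 0.1406, 0.2344], E[r] = 1.2188, γ^t·E[r] = 1.096875, running G = 2.471875
t=2: π = [0.2383, 0.2656, 0.1250, 0.1406, 0.2305], E[r] = 1.2148, γ^t·E[r] = 0.984023, running G = 3.455898
t=3: π = [0.2378, 0.2666, 0.1250, 0.1406, 0.2300], E[r] = 1.2104, γ^t·E[r] = 0.882417, running G = 4.338316
t=4: π = [0.2380, 0.2666, 0.1250, 0.1406, 0.2298], E[r] = 1.2103, γ^t·E[r] = 0.794056, running G = 5.132372
t=5: π = [0.2380, 0.2666, 0.1250, 0.1406, 0.2298], E[r] = 1.2101, γ^t·E[r] = 0.714528, running G = 5.846900
t=6: π = [0.2380, 0.2666, 0.1250, 0.1406, 0.2298], E[r] = 1.2101, γ^t·E[r] = 0.643071, running G = 6.489971
t=7: π = [0.2380, 0.2666, 0.1250, 0.1406, 0.2298], E[r] = 1.2100, γ^t·E[r] = 0.578759, running G = 7.068730

G = 7.0687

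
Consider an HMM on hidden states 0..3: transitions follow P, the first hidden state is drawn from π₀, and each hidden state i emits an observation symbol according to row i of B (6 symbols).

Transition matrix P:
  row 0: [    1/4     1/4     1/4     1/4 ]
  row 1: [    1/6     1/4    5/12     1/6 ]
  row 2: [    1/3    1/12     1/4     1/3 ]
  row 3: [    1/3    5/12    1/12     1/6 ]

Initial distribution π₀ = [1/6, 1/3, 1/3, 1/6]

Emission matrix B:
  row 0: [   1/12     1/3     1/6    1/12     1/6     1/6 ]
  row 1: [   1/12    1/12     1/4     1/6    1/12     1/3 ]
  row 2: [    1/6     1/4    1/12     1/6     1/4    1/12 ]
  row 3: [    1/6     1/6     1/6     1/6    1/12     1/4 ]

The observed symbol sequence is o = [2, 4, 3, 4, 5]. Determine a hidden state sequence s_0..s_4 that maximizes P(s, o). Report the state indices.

path = [1, 2, 3, 0, 1]

t=0: δ = [2.778e-02, 8.333e-02, 2.778e-02, 2.778e-02]  (obs o_0=2)
t=1: δ = [2.315e-03, 1.736e-03, 8.681e-03, 1.157e-03]  ψ = [1, 1, 1, 1]  (obs o_1=4)
t=2: δ = [2.411e-04, 1.206e-04, 3.617e-04, 4.823e-04]  ψ = [2, 2, 2, 2]  (obs o_2=3)
t=3: δ = [2.679e-05, 1.674e-05, 2.261e-05, 1.005e-05]  ψ = [3, 3, 2, 2]  (obs o_3=4)
t=4: δ = [1.256e-06, 2.233e-06, 5.814e-07, 1.884e-06]  ψ = [2, 0, 1, 2]  (obs o_4=5)
backtrack: best end state = 1; path = [1, 2, 3, 0, 1]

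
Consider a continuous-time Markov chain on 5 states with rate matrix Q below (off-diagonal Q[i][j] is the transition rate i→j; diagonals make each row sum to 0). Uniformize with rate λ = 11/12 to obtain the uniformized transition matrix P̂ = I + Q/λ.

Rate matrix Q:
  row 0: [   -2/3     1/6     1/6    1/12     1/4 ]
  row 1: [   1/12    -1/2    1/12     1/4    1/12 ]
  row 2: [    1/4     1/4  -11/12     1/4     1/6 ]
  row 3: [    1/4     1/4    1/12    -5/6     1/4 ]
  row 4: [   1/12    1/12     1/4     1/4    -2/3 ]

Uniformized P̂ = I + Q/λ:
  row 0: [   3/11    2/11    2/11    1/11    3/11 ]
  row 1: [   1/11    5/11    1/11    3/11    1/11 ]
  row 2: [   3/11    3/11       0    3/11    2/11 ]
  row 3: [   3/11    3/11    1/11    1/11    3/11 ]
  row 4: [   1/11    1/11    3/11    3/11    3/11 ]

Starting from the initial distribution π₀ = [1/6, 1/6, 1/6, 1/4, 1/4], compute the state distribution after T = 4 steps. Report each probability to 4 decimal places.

t=0: π = [0.1667, 0.1667, 0.1667, 0.2500, 0.2500]
t=1: π = [0.1970, 0.2424, 0.1364, 0.1970, 0.2273]
t=2: π = [0.1873, 0.2576, 0.1377, 0.2011, 0.2163]
t=3: π = [0.1866, 0.2632, 0.1347, 0.2021, 0.2134]
t=4: π = [0.1861, 0.2648, 0.1344, 0.2021, 0.2126]

π = [0.1861, 0.2648, 0.1344, 0.2021, 0.2126]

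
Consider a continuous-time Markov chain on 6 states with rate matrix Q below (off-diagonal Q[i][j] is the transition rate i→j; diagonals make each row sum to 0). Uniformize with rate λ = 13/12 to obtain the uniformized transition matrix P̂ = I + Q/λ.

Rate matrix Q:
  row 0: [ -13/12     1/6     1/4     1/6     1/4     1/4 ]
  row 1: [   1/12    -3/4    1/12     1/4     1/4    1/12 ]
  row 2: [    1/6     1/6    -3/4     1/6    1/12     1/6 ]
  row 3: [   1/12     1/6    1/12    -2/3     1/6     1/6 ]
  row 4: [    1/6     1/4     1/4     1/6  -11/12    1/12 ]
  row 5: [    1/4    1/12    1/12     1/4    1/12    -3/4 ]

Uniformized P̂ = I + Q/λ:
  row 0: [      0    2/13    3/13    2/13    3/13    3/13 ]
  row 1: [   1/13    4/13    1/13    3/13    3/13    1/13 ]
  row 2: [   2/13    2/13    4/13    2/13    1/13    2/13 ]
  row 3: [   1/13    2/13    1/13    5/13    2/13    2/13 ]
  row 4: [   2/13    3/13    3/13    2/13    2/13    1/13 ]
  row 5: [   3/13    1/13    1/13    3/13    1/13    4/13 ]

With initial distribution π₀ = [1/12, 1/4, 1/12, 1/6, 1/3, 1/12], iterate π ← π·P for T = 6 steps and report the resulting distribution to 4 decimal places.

π = [0.1164, 0.1810, 0.1538, 0.2343, 0.1524, 0.1620]

t=0: π = [0.0833, 0.2500, 0.0833, 0.1667, 0.3333, 0.0833]
t=1: π = [0.1154, 0.2115, 0.1603, 0.2179, 0.1667, 0.1282]
t=2: π = [0.1129, 0.1893, 0.1573, 0.2303, 0.1568, 0.1534]
t=3: π = [0.1160, 0.1832, 0.1547, 0.2333, 0.1532, 0.1595]
t=4: π = [0.1162, 0.1816, 0.1540, 0.2341, 0.1527, 0.1614]
t=5: π = [0.1164, 0.1811, 0.1538, 0.2342, 0.1525, 0.1619]
t=6: π = [0.1164, 0.1810, 0.1538, 0.2343, 0.1524, 0.1620]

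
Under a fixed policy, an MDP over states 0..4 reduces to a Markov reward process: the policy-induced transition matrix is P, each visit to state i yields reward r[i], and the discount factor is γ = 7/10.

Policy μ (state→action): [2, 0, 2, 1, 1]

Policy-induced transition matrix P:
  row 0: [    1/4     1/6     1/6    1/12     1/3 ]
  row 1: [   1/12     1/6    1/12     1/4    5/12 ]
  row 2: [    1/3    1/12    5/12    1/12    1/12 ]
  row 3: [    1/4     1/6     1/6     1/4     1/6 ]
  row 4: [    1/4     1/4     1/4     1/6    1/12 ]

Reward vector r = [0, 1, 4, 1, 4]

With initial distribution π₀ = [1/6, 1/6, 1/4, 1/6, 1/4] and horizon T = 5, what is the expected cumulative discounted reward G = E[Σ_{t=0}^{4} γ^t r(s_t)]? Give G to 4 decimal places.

t=0: π = [0.1667, 0.1667, 0.2500, 0.1667, 0.2500], E[r] = 2.3333, γ^t·E[r] = 2.333333, running G = 2.333333
t=1: π = [0.2431, 0.1667, 0.2361, 0.1597, 0.1944], E[r] = 2.0486, γ^t·E[r] = 1.434028, running G = 3.767361
t=2: π = [0.2419, 0.1632, 0.2280, 0.1539, 0.2130], E[r] = 2.0810, γ^t·E[r] = 1.019699, running G = 4.787060
t=3: π = [0.2418, 0.1654, 0.2278, 0.1539, 0.2110], E[r] = 2.0747, γ^t·E[r] = 0.711639, running G = 5.498699
t=4: π = [0.2414, 0.1653, 0.2274, 0.1541, 0.2117], E[r] = 2.0761, γ^t·E[r] = 0.498471, running G = 5.997171

G = 5.9972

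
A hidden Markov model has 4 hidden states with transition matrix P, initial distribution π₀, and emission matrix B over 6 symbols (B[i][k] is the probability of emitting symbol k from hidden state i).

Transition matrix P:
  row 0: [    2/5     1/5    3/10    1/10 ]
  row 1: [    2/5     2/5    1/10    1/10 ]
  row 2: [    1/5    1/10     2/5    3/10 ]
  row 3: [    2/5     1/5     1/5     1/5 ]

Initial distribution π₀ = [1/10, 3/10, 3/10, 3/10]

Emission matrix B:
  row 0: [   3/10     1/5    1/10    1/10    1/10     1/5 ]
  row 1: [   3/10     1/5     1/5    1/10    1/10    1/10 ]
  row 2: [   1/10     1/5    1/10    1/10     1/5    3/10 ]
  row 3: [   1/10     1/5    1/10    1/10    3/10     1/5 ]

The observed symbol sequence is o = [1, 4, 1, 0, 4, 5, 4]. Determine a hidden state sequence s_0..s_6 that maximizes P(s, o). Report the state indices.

path = [2, 3, 0, 0, 2, 2, 3]

t=0: δ = [2.000e-02, 6.000e-02, 6.000e-02, 6.000e-02]  (obs o_0=1)
t=1: δ = [2.400e-03, 2.400e-03, 4.800e-03, 5.400e-03]  ψ = [1, 1, 2, 2]  (obs o_1=4)
t=2: δ = [4.320e-04, 2.160e-04, 3.840e-04, 2.880e-04]  ψ = [3, 3, 2, 2]  (obs o_2=1)
t=3: δ = [5.184e-05, 2.592e-05, 1.536e-05, 1.152e-05]  ψ = [0, 0, 2, 2]  (obs o_3=0)
t=4: δ = [2.074e-06, 1.037e-06, 3.110e-06, 1.555e-06]  ψ = [0, 0, 0, 0]  (obs o_4=4)
t=5: δ = [1.659e-07, 4.147e-08, 3.732e-07, 1.866e-07]  ψ = [0, 0, 2, 2]  (obs o_5=5)
t=6: δ = [7.465e-09, 3.732e-09, 2.986e-08, 3.359e-08]  ψ = [2, 2, 2, 2]  (obs o_6=4)
backtrack: best end state = 3; path = [2, 3, 0, 0, 2, 2, 3]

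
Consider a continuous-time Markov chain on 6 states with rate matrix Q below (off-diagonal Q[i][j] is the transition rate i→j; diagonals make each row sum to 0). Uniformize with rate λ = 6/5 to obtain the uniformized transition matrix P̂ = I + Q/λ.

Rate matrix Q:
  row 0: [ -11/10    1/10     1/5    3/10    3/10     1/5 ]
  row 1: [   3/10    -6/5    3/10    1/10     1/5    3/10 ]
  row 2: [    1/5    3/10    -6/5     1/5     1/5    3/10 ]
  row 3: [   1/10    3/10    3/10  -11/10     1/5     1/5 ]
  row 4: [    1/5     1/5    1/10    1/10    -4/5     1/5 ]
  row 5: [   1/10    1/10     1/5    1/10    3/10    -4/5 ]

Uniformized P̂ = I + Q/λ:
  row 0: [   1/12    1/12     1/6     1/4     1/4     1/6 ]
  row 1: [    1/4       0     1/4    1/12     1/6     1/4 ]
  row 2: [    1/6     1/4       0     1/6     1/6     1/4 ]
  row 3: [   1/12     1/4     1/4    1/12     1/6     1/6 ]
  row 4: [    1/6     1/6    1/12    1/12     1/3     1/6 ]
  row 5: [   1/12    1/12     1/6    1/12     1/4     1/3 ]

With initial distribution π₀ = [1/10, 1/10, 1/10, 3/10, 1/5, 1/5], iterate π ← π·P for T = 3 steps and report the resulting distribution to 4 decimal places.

t=0: π = [0.1000, 0.1000, 0.1000, 0.3000, 0.2000, 0.2000]
t=1: π = [0.1250, 0.1583, 0.1667, 0.1083, 0.2250, 0.2167]
t=2: π = [0.1424, 0.1347, 0.1424, 0.1181, 0.2326, 0.2299]
t=3: π = [0.1370, 0.1349, 0.1446, 0.1189, 0.2365, 0.2281]

π = [0.1370, 0.1349, 0.1446, 0.1189, 0.2365, 0.2281]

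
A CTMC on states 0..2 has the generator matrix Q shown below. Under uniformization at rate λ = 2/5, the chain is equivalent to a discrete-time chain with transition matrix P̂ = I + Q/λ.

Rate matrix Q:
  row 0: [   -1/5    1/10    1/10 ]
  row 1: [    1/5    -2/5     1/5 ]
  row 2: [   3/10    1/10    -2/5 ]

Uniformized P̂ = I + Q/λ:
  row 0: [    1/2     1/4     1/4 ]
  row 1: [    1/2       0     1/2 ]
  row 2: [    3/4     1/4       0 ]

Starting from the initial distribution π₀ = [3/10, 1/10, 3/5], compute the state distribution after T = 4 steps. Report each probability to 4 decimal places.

π = [0.5574, 0.1996, 0.2430]

t=0: π = [0.3000, 0.1000, 0.6000]
t=1: π = [0.6500, 0.2250, 0.1250]
t=2: π = [0.5313, 0.1938, 0.2750]
t=3: π = [0.5688, 0.2016, 0.2297]
t=4: π = [0.5574, 0.1996, 0.2430]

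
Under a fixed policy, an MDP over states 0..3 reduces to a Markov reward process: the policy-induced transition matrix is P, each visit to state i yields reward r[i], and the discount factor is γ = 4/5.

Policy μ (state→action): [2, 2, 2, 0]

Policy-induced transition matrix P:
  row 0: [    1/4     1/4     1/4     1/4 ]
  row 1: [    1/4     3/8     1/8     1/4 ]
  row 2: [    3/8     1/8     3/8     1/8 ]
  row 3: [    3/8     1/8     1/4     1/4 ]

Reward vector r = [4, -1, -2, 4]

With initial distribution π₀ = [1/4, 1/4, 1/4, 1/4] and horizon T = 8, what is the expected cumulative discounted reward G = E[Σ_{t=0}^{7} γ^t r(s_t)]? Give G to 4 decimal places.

t=0: π = [0.2500, 0.2500, 0.2500, 0.2500], E[r] = 1.2500, γ^t·E[r] = 1.250000, running G = 1.250000
t=1: π = [0.3125, 0.2188, 0.2500, 0.2188], E[r] = 1.4063, γ^t·E[r] = 1.125000, running G = 2.375000
t=2: π = [0.3086, 0.2188, 0.2539, 0.2188], E[r] = 1.3828, γ^t·E[r] = 0.885000, running G = 3.260000
t=3: π = [0.3091, 0.2183, 0.2544, 0.2183], E[r] = 1.3823, γ^t·E[r] = 0.707750, running G = 3.967750
t=4: π = [0.3091, 0.2182, 0.2545, 0.2182], E[r] = 1.3819, γ^t·E[r] = 0.566025, running G = 4.533775
t=5: π = [0.3091, 0.2182, 0.2545, 0.2182], E[r] = 1.3818, γ^t·E[r] = 0.452800, running G = 4.986575
t=6: π = [0.3091, 0.2182, 0.2545, 0.2182], E[r] = 1.3818, γ^t·E[r] = 0.362236, running G = 5.348811
t=7: π = [0.3091, 0.2182, 0.2545, 0.2182], E[r] = 1.3818, γ^t·E[r] = 0.289788, running G = 5.638600

G = 5.6386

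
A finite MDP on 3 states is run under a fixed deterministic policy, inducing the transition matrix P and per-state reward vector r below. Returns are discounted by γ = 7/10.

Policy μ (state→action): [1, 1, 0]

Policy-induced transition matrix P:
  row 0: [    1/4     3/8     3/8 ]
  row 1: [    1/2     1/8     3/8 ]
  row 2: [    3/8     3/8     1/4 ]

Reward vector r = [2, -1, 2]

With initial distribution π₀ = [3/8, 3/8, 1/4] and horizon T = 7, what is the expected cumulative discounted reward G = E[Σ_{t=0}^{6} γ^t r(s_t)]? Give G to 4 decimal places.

t=0: π = [0.3750, 0.3750, 0.2500], E[r] = 0.8750, γ^t·E[r] = 0.875000, running G = 0.875000
t=1: π = [0.3750, 0.2813, 0.3438], E[r] = 1.1563, γ^t·E[r] = 0.809375, running G = 1.684375
t=2: π = [0.3633, 0.3047, 0.3320], E[r] = 1.0859, γ^t·E[r] = 0.532109, running G = 2.216484
t=3: π = [0.3677, 0.2988, 0.3335], E[r] = 1.1035, γ^t·E[r] = 0.378506, running G = 2.594990
t=4: π = [0.3664, 0.3003, 0.3333], E[r] = 1.0991, γ^t·E[r] = 0.263899, running G = 2.858889
t=5: π = [0.3667, 0.2999, 0.3333], E[r] = 1.1002, γ^t·E[r] = 0.184914, running G = 3.043803
t=6: π = [0.3666, 0.3000, 0.3333], E[r] = 1.0999, γ^t·E[r] = 0.129407, running G = 3.173211

G = 3.1732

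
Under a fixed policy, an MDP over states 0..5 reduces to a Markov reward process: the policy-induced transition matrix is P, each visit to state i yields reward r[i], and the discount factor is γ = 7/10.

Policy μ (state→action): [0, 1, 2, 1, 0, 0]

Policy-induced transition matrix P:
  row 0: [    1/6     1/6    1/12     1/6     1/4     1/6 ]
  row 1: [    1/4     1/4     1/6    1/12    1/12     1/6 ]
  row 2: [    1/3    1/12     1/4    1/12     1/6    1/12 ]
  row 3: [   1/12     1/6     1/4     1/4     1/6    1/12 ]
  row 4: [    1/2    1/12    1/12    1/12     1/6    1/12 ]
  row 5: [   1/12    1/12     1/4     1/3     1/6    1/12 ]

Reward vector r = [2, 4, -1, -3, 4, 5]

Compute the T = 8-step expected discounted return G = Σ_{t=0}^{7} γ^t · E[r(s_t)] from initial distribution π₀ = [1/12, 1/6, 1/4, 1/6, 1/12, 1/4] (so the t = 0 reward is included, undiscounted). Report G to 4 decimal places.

G = 5.0251

t=0: π = [0.0833, 0.1667, 0.2500, 0.1667, 0.0833, 0.2500], E[r] = 1.6667, γ^t·E[r] = 1.666667, running G = 1.666667
t=1: π = [0.2153, 0.1319, 0.2083, 0.1806, 0.1597, 0.1042], E[r] = 1.3681, γ^t·E[r] = 0.957639, running G = 2.624306
t=2: π = [0.2419, 0.1383, 0.1765, 0.1574, 0.1736, 0.1123], E[r] = 1.6441, γ^t·E[r] = 0.805608, running G = 3.429913
t=3: π = [0.2430, 0.1397, 0.1692, 0.1578, 0.1753, 0.1150], E[r] = 1.6783, γ^t·E[r] = 0.575670, running G = 4.005583
t=4: π = [0.2422, 0.1400, 0.1686, 0.1586, 0.1753, 0.1152], E[r] = 1.6771, γ^t·E[r] = 0.402678, running G = 4.408261
t=5: π = [0.2420, 0.1401, 0.1688, 0.1588, 0.1752, 0.1152], E[r] = 1.6760, γ^t·E[r] = 0.281685, running G = 4.689946
t=6: π = [0.2420, 0.1401, 0.1688, 0.1588, 0.1752, 0.1152], E[r] = 1.6758, γ^t·E[r] = 0.197162, running G = 4.887108
t=7: π = [0.2420, 0.1401, 0.1688, 0.1588, 0.1752, 0.1152], E[r] = 1.6758, γ^t·E[r] = 0.138013, running G = 5.025121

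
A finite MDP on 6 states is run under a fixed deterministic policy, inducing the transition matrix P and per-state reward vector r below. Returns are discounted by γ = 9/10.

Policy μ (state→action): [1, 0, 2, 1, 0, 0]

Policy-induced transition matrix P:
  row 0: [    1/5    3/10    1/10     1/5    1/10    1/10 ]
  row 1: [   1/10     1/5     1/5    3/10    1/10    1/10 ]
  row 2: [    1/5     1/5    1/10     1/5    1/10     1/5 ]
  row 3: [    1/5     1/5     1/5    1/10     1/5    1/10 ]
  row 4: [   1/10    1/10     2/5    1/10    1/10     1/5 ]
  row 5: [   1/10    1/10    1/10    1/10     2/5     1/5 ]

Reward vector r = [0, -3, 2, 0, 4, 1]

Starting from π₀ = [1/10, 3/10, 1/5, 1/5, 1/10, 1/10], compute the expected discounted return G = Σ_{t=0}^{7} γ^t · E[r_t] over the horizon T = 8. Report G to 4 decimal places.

t=0: π = [0.1000, 0.3000, 0.2000, 0.2000, 0.1000, 0.1000], E[r] = 0.0000, γ^t·E[r] = 0.000000, running G = 0.000000
t=1: π = [0.1500, 0.1900, 0.1800, 0.1900, 0.1500, 0.1400], E[r] = 0.5300, γ^t·E[r] = 0.477000, running G = 0.477000
t=2: π = [0.1520, 0.1860, 0.1830, 0.1710, 0.1610, 0.1470], E[r] = 0.5990, γ^t·E[r] = 0.485190, running G = 0.962190
t=3: π = [0.1506, 0.1844, 0.1840, 0.1707, 0.1612, 0.1491], E[r] = 0.6087, γ^t·E[r] = 0.443742, running G = 1.405932
t=4: π = [0.1505, 0.1840, 0.1839, 0.1703, 0.1618, 0.1494], E[r] = 0.6123, γ^t·E[r] = 0.401717, running G = 1.807649
t=5: π = [0.1505, 0.1839, 0.1840, 0.1702, 0.1619, 0.1495], E[r] = 0.6131, γ^t·E[r] = 0.362045, running G = 2.169694
t=6: π = [0.1505, 0.1839, 0.1840, 0.1702, 0.1619, 0.1495], E[r] = 0.6133, γ^t·E[r] = 0.325916, running G = 2.495610
t=7: π = [0.1505, 0.1839, 0.1840, 0.1702, 0.1619, 0.1495], E[r] = 0.6133, γ^t·E[r] = 0.293345, running G = 2.788955

G = 2.7890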